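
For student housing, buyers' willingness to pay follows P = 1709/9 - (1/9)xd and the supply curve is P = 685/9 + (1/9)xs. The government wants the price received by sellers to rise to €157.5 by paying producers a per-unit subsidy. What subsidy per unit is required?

Required subsidy s = €49 per unit

At a seller price of 157.5, quantity supplied is -685 + 9·157.5 = 732.5.
Buyers absorb 732.5 only when they pay Pb = 1709/9 − (1/9)·732.5 = 108.5.
s = Ps − Pb = 157.5 − 108.5 = 49.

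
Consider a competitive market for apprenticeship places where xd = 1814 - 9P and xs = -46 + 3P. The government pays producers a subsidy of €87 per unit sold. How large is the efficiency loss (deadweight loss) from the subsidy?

Pre-subsidy: 1814 - 9P = -46 + 3P gives P* = 155, x* = 419.
With the subsidy, sellers receive Ps = Pb + 87 for each unit, where Pb is the price buyers pay.
Supply in terms of Pb becomes xs = -46 + 3(Pb + 87) = 215 + 3Pb. Setting this equal to demand: 1814 - 9Pb = 215 + 3Pb, so Pb = 133.25.
Sellers receive Ps = 133.25 + 87 = 220.25; x' = 1814 − 9·133.25 = 614.75.
The subsidy expands output by 614.75 − 419 = 195.75 past the efficient level; on those units the gap between marginal cost and willingness to pay runs from 0 up to 87.
DWL = ½ × 87 × 195.75 = 8515.125.

Deadweight loss = €8515.125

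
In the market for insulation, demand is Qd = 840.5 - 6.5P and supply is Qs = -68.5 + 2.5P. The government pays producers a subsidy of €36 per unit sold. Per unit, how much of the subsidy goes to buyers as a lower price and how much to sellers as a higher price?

Buyers gain €10 per unit; sellers gain €26 per unit

Pre-subsidy: 840.5 - 6.5P = -68.5 + 2.5P gives P* = 101, Q* = 184.
With the subsidy, sellers receive Ps = Pb + 36 for each unit, where Pb is the price buyers pay.
Supply in terms of Pb becomes Qs = -68.5 + 2.5(Pb + 36) = 21.5 + 2.5Pb. Setting this equal to demand: 840.5 - 6.5Pb = 21.5 + 2.5Pb, so Pb = 91.
Sellers receive Ps = 91 + 36 = 127; Q' = 840.5 − 6.5·91 = 249.
Buyers' price falls by P* − Pb = 101 − 91 = 10; sellers' price rises by Ps − P* = 127 − 101 = 26.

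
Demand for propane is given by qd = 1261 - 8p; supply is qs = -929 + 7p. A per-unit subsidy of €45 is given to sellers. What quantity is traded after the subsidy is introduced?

q' = 261

Pre-subsidy: 1261 - 8p = -929 + 7p gives p* = 146, q* = 93.
With the subsidy, sellers receive ps = pb + 45 for each unit, where pb is the price buyers pay.
Supply in terms of pb becomes qs = -929 + 7(pb + 45) = -614 + 7pb. Setting this equal to demand: 1261 - 8pb = -614 + 7pb, so pb = 125.
Sellers receive ps = 125 + 45 = 170; q' = 1261 − 8·125 = 261.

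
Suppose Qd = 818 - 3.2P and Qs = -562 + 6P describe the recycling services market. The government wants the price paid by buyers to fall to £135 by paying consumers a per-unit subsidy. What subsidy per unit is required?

Required subsidy s = £23 per unit

At a buyer price of 135, quantity demanded is 818 − 3.2·135 = 386.
Sellers supply 386 only when they receive Ps with -562 + 6·Ps = 386, i.e. Ps = 158.
s = Ps − Pb = 158 − 135 = 23.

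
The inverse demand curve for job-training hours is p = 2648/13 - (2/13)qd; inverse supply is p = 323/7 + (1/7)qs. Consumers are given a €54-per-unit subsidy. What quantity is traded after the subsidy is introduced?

q' = 713

Pre-subsidy: 2648/13 - (2/13)q = 323/7 + (1/7)q gives q* = 531 and p* = 122.
With the rebate, buyers effectively pay pb = ps − 54, where ps is the price sellers receive.
On the curves, pb = 2648/13 - (2/13)q and ps = 323/7 + (1/7)q; the wedge ps − pb = 54 gives 323/7 + (1/7)q − (2648/13 - (2/13)q) = 54, so q' = 713.
Then pb = 2648/13 − (2/13)·713 = 94 and ps = 323/7 + (1/7)·713 = 148.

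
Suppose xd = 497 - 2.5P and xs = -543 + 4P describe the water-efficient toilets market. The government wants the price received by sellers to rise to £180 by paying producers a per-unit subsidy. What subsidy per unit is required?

Required subsidy s = £52 per unit

At a seller price of 180, quantity supplied is -543 + 4·180 = 177.
Buyers absorb 177 only when they pay Pb with 497 − 2.5·Pb = 177, i.e. Pb = 128.
s = Ps − Pb = 180 − 128 = 52.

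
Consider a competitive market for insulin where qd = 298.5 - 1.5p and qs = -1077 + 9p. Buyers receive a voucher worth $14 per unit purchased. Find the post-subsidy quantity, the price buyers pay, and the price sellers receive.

Pre-subsidy: 298.5 - 1.5p = -1077 + 9p gives p* = 131, q* = 102.
With the rebate, buyers effectively pay pb = ps − 14, where ps is the price sellers receive.
Demand in terms of ps becomes qd = 298.5 − 1.5(ps − 14) = 319.5 - 1.5ps. Setting this equal to supply: 319.5 - 1.5ps = -1077 + 9ps, so ps = 133.
Buyers pay pb = 133 − 14 = 119; q' = -1077 + 9·133 = 120.

q' = 120; buyers pay $119; sellers receive $133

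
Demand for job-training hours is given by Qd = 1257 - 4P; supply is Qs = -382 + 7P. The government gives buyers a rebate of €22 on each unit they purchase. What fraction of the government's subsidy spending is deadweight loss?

Pre-subsidy: 1257 - 4P = -382 + 7P gives P* = 149, Q* = 661.
With the rebate, buyers effectively pay Pb = Ps − 22, where Ps is the price sellers receive.
Demand in terms of Ps becomes Qd = 1257 − 4(Ps − 22) = 1345 - 4Ps. Setting this equal to supply: 1345 - 4Ps = -382 + 7Ps, so Ps = 157.
Buyers pay Pb = 157 − 22 = 135; Q' = -382 + 7·157 = 717.
ΔCS = ½(661 + 717)(149 − 135) = 9646; ΔPS = ½(661 + 717)(157 − 149) = 5512.
Government spending = 22 × 717 = 15774.
DWL = ½ × 22 × (717 − 661) = 616; fraction = 616 / 15774 = 28/717.

DWL / government spending = 28/717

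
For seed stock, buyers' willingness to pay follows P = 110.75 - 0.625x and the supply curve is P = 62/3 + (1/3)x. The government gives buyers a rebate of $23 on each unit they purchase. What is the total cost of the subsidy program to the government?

Government cost = $2714

Pre-subsidy: 110.75 - 0.625x = 62/3 + (1/3)x gives x* = 94 and P* = 52.
With the rebate, buyers effectively pay Pb = Ps − 23, where Ps is the price sellers receive.
On the curves, Pb = 110.75 - 0.625x and Ps = 62/3 + (1/3)x; the wedge Ps − Pb = 23 gives 62/3 + (1/3)x − (110.75 - 0.625x) = 23, so x' = 118.
Then Pb = 110.75 − 0.625·118 = 37 and Ps = 62/3 + (1/3)·118 = 60.
Government outlay = subsidy × quantity = 23 × 118 = 2714.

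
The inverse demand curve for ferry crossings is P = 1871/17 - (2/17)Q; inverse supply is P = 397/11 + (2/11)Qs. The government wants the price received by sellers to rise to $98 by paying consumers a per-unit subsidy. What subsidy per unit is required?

At a seller price of 98, quantity supplied is -198.5 + 5.5·98 = 340.5.
Buyers absorb 340.5 only when they pay Pb = 1871/17 − (2/17)·340.5 = 70.
s = Ps − Pb = 98 − 70 = 28.

Required subsidy s = $28 per unit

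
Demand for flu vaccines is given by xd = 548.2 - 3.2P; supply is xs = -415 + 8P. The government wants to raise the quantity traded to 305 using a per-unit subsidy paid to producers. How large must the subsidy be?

At x = 305, invert demand for the buyer price: Pb = (548.2 − 305)/3.2 = 76; invert supply for the seller price: Ps = (305 − (-415))/8 = 90.
The subsidy must fill the gap: s = Ps − Pb = 90 − 76 = 14.

Required subsidy s = 14 per unit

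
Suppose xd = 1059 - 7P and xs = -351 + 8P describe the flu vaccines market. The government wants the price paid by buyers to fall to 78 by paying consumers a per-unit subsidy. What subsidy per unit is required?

Required subsidy s = 30 per unit

At a buyer price of 78, quantity demanded is 1059 − 7·78 = 513.
Sellers supply 513 only when they receive Ps with -351 + 8·Ps = 513, i.e. Ps = 108.
s = Ps − Pb = 108 − 78 = 30.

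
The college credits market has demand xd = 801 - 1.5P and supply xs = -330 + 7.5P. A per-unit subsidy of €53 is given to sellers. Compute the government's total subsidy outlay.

Pre-subsidy: 801 - 1.5P = -330 + 7.5P gives P* = 377/3, x* = 612.5.
With the subsidy, sellers receive Ps = Pb + 53 for each unit, where Pb is the price buyers pay.
Supply in terms of Pb becomes xs = -330 + 7.5(Pb + 53) = 67.5 + 7.5Pb. Setting this equal to demand: 801 - 1.5Pb = 67.5 + 7.5Pb, so Pb = 81.5.
Sellers receive Ps = 81.5 + 53 = 134.5; x' = 801 − 1.5·81.5 = 678.75.
Government outlay = subsidy × quantity = 53 × 678.75 = 35973.75.

Government cost = €35973.75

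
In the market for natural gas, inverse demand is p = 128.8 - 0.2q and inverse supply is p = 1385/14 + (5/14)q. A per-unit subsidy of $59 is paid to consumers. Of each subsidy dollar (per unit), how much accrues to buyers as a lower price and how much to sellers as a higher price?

Pre-subsidy: 128.8 - 0.2q = 1385/14 + (5/14)q gives q* = 697/13 and p* = 1535/13.
With the rebate, buyers effectively pay pb = ps − 59, where ps is the price sellers receive.
On the curves, pb = 128.8 - 0.2q and ps = 1385/14 + (5/14)q; the wedge ps − pb = 59 gives 1385/14 + (5/14)q − (128.8 - 0.2q) = 59, so q' = 6221/39.
Then pb = 128.8 − 0.2·(6221/39) = 3779/39 and ps = 1385/14 + (5/14)·(6221/39) = 6080/39.
Buyers' price falls by p* − pb = 1535/13 − 3779/39 = 826/39; sellers' price rises by ps − p* = 6080/39 − 1535/13 = 1475/39.

Buyers gain 826/39 per unit; sellers gain 1475/39 per unit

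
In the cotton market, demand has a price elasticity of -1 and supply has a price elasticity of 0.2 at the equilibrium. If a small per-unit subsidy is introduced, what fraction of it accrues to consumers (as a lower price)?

Consumer share = 1/6

For a small subsidy around the equilibrium, the benefit split depends on the relative slopes, which at a point are proportional to the elasticities.
Buyer share = εs/(εs + |εd|) = 0.2/(0.2 + 1) = 1/6; seller share = |εd|/(εs + |εd|) = 5/6.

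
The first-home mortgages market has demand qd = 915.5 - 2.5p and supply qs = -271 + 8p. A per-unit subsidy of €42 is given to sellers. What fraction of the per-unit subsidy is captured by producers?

Pre-subsidy: 915.5 - 2.5p = -271 + 8p gives p* = 113, q* = 633.
With the subsidy, sellers receive ps = pb + 42 for each unit, where pb is the price buyers pay.
Supply in terms of pb becomes qs = -271 + 8(pb + 42) = 65 + 8pb. Setting this equal to demand: 915.5 - 2.5pb = 65 + 8pb, so pb = 81.
Sellers receive ps = 81 + 42 = 123; q' = 915.5 − 2.5·81 = 713.
Buyers' price falls by p* − pb = 113 − 81 = 32; sellers' price rises by ps − p* = 123 − 113 = 10.
So producers capture 10/42 = 5/21 of each unit of subsidy.

Producer share = 5/21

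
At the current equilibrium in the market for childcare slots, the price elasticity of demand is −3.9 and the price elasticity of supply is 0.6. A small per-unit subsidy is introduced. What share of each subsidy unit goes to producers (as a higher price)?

For a small subsidy around the equilibrium, the benefit split depends on the relative slopes, which at a point are proportional to the elasticities.
Buyer share = εs/(εs + |εd|) = 0.6/(0.6 + 3.9) = 2/15; seller share = |εd|/(εs + |εd|) = 13/15.
So producers capture 13/15 of the subsidy.

Producer share = 13/15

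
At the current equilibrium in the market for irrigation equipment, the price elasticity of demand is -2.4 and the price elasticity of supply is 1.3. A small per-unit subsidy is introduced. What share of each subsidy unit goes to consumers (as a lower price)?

Consumer share = 13/37

For a small subsidy around the equilibrium, the benefit split depends on the relative slopes, which at a point are proportional to the elasticities.
Buyer share = εs/(εs + |εd|) = 1.3/(1.3 + 2.4) = 13/37; seller share = |εd|/(εs + |εd|) = 24/37.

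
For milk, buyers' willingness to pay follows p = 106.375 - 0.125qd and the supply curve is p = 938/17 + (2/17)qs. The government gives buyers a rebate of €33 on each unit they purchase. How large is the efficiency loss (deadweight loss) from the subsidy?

Deadweight loss = €2244

Pre-subsidy: 106.375 - 0.125q = 938/17 + (2/17)q gives q* = 211 and p* = 80.
With the rebate, buyers effectively pay pb = ps − 33, where ps is the price sellers receive.
On the curves, pb = 106.375 - 0.125q and ps = 938/17 + (2/17)q; the wedge ps − pb = 33 gives 938/17 + (2/17)q − (106.375 - 0.125q) = 33, so q' = 347.
Then pb = 106.375 − 0.125·347 = 63 and ps = 938/17 + (2/17)·347 = 96.
The subsidy expands output by 347 − 211 = 136 past the efficient level; on those units the gap between marginal cost and willingness to pay runs from 0 up to 33.
DWL = ½ × 33 × 136 = 2244.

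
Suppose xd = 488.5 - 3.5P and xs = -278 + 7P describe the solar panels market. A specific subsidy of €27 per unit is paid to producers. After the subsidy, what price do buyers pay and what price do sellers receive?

Pre-subsidy: 488.5 - 3.5P = -278 + 7P gives P* = 73, x* = 233.
With the subsidy, sellers receive Ps = Pb + 27 for each unit, where Pb is the price buyers pay.
Supply in terms of Pb becomes xs = -278 + 7(Pb + 27) = -89 + 7Pb. Setting this equal to demand: 488.5 - 3.5Pb = -89 + 7Pb, so Pb = 55.
Sellers receive Ps = 55 + 27 = 82; x' = 488.5 − 3.5·55 = 296.

Buyers pay €55; sellers receive €82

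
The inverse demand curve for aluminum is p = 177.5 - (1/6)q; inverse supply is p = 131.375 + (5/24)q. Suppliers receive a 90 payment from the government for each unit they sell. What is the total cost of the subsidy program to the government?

Government cost = 32670

Pre-subsidy: 177.5 - (1/6)q = 131.375 + (5/24)q gives q* = 123 and p* = 157.
With the subsidy, sellers receive ps = pb + 90 for each unit, where pb is the price buyers pay.
On the curves, pb = 177.5 - (1/6)q and ps = 131.375 + (5/24)q; the wedge ps − pb = 90 gives 131.375 + (5/24)q − (177.5 - (1/6)q) = 90, so q' = 363.
Then pb = 177.5 − (1/6)·363 = 117 and ps = 131.375 + (5/24)·363 = 207.
Government outlay = subsidy × quantity = 90 × 363 = 32670.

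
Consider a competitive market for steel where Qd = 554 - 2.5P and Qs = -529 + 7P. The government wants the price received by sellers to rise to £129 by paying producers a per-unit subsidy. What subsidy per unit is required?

Required subsidy s = £57 per unit

At a seller price of 129, quantity supplied is -529 + 7·129 = 374.
Buyers absorb 374 only when they pay Pb with 554 − 2.5·Pb = 374, i.e. Pb = 72.
s = Ps − Pb = 129 − 72 = 57.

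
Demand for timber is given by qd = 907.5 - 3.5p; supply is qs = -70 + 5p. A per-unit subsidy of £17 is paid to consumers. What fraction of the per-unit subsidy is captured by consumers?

Pre-subsidy: 907.5 - 3.5p = -70 + 5p gives p* = 115, q* = 505.
With the rebate, buyers effectively pay pb = ps − 17, where ps is the price sellers receive.
Demand in terms of ps becomes qd = 907.5 − 3.5(ps − 17) = 967 - 3.5ps. Setting this equal to supply: 967 - 3.5ps = -70 + 5ps, so ps = 122.
Buyers pay pb = 122 − 17 = 105; q' = -70 + 5·122 = 540.
Buyers' price falls by p* − pb = 115 − 105 = 10; sellers' price rises by ps − p* = 122 − 115 = 7.
So consumers capture 10/17 = 10/17 of each unit of subsidy.

Consumer share = 10/17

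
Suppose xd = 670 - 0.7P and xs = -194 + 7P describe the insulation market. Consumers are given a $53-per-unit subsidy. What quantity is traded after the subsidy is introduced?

x' = 6877/11

Pre-subsidy: 670 - 0.7P = -194 + 7P gives P* = 8640/77, x* = 6506/11.
With the rebate, buyers effectively pay Pb = Ps − 53, where Ps is the price sellers receive.
Demand in terms of Ps becomes xd = 670 − 0.7(Ps − 53) = 707.1 - 0.7Ps. Setting this equal to supply: 707.1 - 0.7Ps = -194 + 7Ps, so Ps = 9011/77.
Buyers pay Pb = 9011/77 − 53 = 4930/77; x' = -194 + 7·(9011/77) = 6877/11.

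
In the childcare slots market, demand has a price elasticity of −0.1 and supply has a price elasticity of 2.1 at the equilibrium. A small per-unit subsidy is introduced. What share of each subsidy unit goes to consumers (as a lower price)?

For a small subsidy around the equilibrium, the benefit split depends on the relative slopes, which at a point are proportional to the elasticities.
Buyer share = εs/(εs + |εd|) = 2.1/(2.1 + 0.1) = 21/22; seller share = |εd|/(εs + |εd|) = 1/22.

Consumer share = 21/22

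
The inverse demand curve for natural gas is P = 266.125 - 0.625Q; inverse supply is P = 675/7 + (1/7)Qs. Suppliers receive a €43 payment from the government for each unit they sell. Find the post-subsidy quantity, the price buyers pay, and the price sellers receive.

Pre-subsidy: 266.125 - 0.625Q = 675/7 + (1/7)Q gives Q* = 221 and P* = 128.
With the subsidy, sellers receive Ps = Pb + 43 for each unit, where Pb is the price buyers pay.
On the curves, Pb = 266.125 - 0.625Q and Ps = 675/7 + (1/7)Q; the wedge Ps − Pb = 43 gives 675/7 + (1/7)Q − (266.125 - 0.625Q) = 43, so Q' = 277.
Then Pb = 266.125 − 0.625·277 = 93 and Ps = 675/7 + (1/7)·277 = 136.

Q' = 277; buyers pay €93; sellers receive €136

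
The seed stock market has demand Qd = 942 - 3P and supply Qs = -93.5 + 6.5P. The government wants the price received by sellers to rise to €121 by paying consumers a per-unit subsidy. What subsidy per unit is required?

Required subsidy s = €38 per unit

At a seller price of 121, quantity supplied is -93.5 + 6.5·121 = 693.
Buyers absorb 693 only when they pay Pb with 942 − 3·Pb = 693, i.e. Pb = 83.
s = Ps − Pb = 121 − 83 = 38.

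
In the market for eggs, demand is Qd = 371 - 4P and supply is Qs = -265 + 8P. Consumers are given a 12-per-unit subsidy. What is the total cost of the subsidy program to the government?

Pre-subsidy: 371 - 4P = -265 + 8P gives P* = 53, Q* = 159.
With the rebate, buyers effectively pay Pb = Ps − 12, where Ps is the price sellers receive.
Demand in terms of Ps becomes Qd = 371 − 4(Ps − 12) = 419 - 4Ps. Setting this equal to supply: 419 - 4Ps = -265 + 8Ps, so Ps = 57.
Buyers pay Pb = 57 − 12 = 45; Q' = -265 + 8·57 = 191.
Government outlay = subsidy × quantity = 12 × 191 = 2292.

Government cost = 2292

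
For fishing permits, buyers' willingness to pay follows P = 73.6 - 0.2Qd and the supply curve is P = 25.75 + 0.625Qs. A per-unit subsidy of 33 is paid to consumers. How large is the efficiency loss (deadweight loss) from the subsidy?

Deadweight loss = 660

Pre-subsidy: 73.6 - 0.2Q = 25.75 + 0.625Q gives Q* = 58 and P* = 62.
With the rebate, buyers effectively pay Pb = Ps − 33, where Ps is the price sellers receive.
On the curves, Pb = 73.6 - 0.2Q and Ps = 25.75 + 0.625Q; the wedge Ps − Pb = 33 gives 25.75 + 0.625Q − (73.6 - 0.2Q) = 33, so Q' = 98.
Then Pb = 73.6 − 0.2·98 = 54 and Ps = 25.75 + 0.625·98 = 87.
The subsidy expands output by 98 − 58 = 40 past the efficient level; on those units the gap between marginal cost and willingness to pay runs from 0 up to 33.
DWL = ½ × 33 × 40 = 660.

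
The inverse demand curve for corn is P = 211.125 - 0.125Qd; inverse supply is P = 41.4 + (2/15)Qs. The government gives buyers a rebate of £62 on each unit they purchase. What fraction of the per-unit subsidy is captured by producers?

Pre-subsidy: 211.125 - 0.125Q = 41.4 + (2/15)Q gives Q* = 657 and P* = 129.
With the rebate, buyers effectively pay Pb = Ps − 62, where Ps is the price sellers receive.
On the curves, Pb = 211.125 - 0.125Q and Ps = 41.4 + (2/15)Q; the wedge Ps − Pb = 62 gives 41.4 + (2/15)Q − (211.125 - 0.125Q) = 62, so Q' = 897.
Then Pb = 211.125 − 0.125·897 = 99 and Ps = 41.4 + (2/15)·897 = 161.
Buyers' price falls by P* − Pb = 129 − 99 = 30; sellers' price rises by Ps − P* = 161 − 129 = 32.
So producers capture 32/62 = 16/31 of each unit of subsidy.

Producer share = 16/31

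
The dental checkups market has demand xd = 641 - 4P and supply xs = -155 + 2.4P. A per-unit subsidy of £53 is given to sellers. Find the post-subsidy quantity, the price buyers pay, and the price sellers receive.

Pre-subsidy: 641 - 4P = -155 + 2.4P gives P* = 124.375, x* = 143.5.
With the subsidy, sellers receive Ps = Pb + 53 for each unit, where Pb is the price buyers pay.
Supply in terms of Pb becomes xs = -155 + 2.4(Pb + 53) = -27.8 + 2.4Pb. Setting this equal to demand: 641 - 4Pb = -27.8 + 2.4Pb, so Pb = 104.5.
Sellers receive Ps = 104.5 + 53 = 157.5; x' = 641 − 4·104.5 = 223.

x' = 223; buyers pay £104.5; sellers receive £157.5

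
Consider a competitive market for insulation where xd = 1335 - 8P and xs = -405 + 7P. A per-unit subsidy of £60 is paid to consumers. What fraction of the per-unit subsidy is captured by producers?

Producer share = 8/15

Pre-subsidy: 1335 - 8P = -405 + 7P gives P* = 116, x* = 407.
With the rebate, buyers effectively pay Pb = Ps − 60, where Ps is the price sellers receive.
Demand in terms of Ps becomes xd = 1335 − 8(Ps − 60) = 1815 - 8Ps. Setting this equal to supply: 1815 - 8Ps = -405 + 7Ps, so Ps = 148.
Buyers pay Pb = 148 − 60 = 88; x' = -405 + 7·148 = 631.
Buyers' price falls by P* − Pb = 116 − 88 = 28; sellers' price rises by Ps − P* = 148 − 116 = 32.
So producers capture 32/60 = 8/15 of each unit of subsidy.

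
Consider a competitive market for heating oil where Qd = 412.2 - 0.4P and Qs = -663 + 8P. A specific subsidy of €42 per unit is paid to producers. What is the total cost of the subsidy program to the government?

Pre-subsidy: 412.2 - 0.4P = -663 + 8P gives P* = 128, Q* = 361.
With the subsidy, sellers receive Ps = Pb + 42 for each unit, where Pb is the price buyers pay.
Supply in terms of Pb becomes Qs = -663 + 8(Pb + 42) = -327 + 8Pb. Setting this equal to demand: 412.2 - 0.4Pb = -327 + 8Pb, so Pb = 88.
Sellers receive Ps = 88 + 42 = 130; Q' = 412.2 − 0.4·88 = 377.
Government outlay = subsidy × quantity = 42 × 377 = 15834.

Government cost = €15834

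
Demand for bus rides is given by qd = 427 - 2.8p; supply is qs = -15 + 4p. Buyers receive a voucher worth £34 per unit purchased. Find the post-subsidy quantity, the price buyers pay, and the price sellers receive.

Pre-subsidy: 427 - 2.8p = -15 + 4p gives p* = 65, q* = 245.
With the rebate, buyers effectively pay pb = ps − 34, where ps is the price sellers receive.
Demand in terms of ps becomes qd = 427 − 2.8(ps − 34) = 522.2 - 2.8ps. Setting this equal to supply: 522.2 - 2.8ps = -15 + 4ps, so ps = 79.
Buyers pay pb = 79 − 34 = 45; q' = -15 + 4·79 = 301.

q' = 301; buyers pay £45; sellers receive £79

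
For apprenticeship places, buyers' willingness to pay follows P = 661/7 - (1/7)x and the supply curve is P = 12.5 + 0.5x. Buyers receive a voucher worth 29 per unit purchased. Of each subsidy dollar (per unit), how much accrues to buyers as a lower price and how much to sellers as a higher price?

Pre-subsidy: 661/7 - (1/7)x = 12.5 + 0.5x gives x* = 1147/9 and P* = 686/9.
With the rebate, buyers effectively pay Pb = Ps − 29, where Ps is the price sellers receive.
On the curves, Pb = 661/7 - (1/7)x and Ps = 12.5 + 0.5x; the wedge Ps − Pb = 29 gives 12.5 + 0.5x − (661/7 - (1/7)x) = 29, so x' = 1553/9.
Then Pb = 661/7 − (1/7)·(1553/9) = 628/9 and Ps = 12.5 + 0.5·(1553/9) = 889/9.
Buyers' price falls by P* − Pb = 686/9 − 628/9 = 58/9; sellers' price rises by Ps − P* = 889/9 − 686/9 = 203/9.

Buyers gain 58/9 per unit; sellers gain 203/9 per unit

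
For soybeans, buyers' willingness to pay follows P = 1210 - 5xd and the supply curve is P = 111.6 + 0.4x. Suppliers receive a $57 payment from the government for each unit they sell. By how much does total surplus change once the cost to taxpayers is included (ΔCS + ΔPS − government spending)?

Pre-subsidy: 1210 - 5x = 111.6 + 0.4x gives x* = 5492/27 and P* = 5210/27.
With the subsidy, sellers receive Ps = Pb + 57 for each unit, where Pb is the price buyers pay.
On the curves, Pb = 1210 - 5x and Ps = 111.6 + 0.4x; the wedge Ps − Pb = 57 gives 111.6 + 0.4x − (1210 - 5x) = 57, so x' = 5777/27.
Then Pb = 1210 − 5·(5777/27) = 3785/27 and Ps = 111.6 + 0.4·(5777/27) = 5324/27.
ΔCS = ½(5492/27 + 5777/27)(5210/27 − 3785/27) = 5352775/486; ΔPS = ½(5492/27 + 5777/27)(5324/27 − 5210/27) = 214111/243.
Government spending = 57 × 5777/27 = 109763/9.
Net change = 5352775/486 + 214111/243 − 109763/9 = -1805/6. The loss equals the DWL triangle ½·57·95/9.

Net change in total surplus = -1805/6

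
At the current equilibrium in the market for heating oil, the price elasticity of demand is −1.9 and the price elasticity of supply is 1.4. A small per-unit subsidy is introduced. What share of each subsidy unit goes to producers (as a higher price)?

Producer share = 19/33

For a small subsidy around the equilibrium, the benefit split depends on the relative slopes, which at a point are proportional to the elasticities.
Buyer share = εs/(εs + |εd|) = 1.4/(1.4 + 1.9) = 14/33; seller share = |εd|/(εs + |εd|) = 19/33.
So producers capture 19/33 of the subsidy.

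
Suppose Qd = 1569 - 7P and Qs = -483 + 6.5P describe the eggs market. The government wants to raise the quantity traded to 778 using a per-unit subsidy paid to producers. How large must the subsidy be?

Required subsidy s = 81 per unit

At Q = 778, invert demand for the buyer price: Pb = (1569 − 778)/7 = 113; invert supply for the seller price: Ps = (778 − (-483))/6.5 = 194.
The subsidy must fill the gap: s = Ps − Pb = 194 − 113 = 81.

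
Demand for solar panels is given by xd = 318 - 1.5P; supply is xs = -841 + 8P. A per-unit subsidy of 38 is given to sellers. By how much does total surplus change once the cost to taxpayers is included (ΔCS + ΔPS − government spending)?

Net change in total surplus = -912

Pre-subsidy: 318 - 1.5P = -841 + 8P gives P* = 122, x* = 135.
With the subsidy, sellers receive Ps = Pb + 38 for each unit, where Pb is the price buyers pay.
Supply in terms of Pb becomes xs = -841 + 8(Pb + 38) = -537 + 8Pb. Setting this equal to demand: 318 - 1.5Pb = -537 + 8Pb, so Pb = 90.
Sellers receive Ps = 90 + 38 = 128; x' = 318 − 1.5·90 = 183.
ΔCS = ½(135 + 183)(122 − 90) = 5088; ΔPS = ½(135 + 183)(128 − 122) = 954.
Government spending = 38 × 183 = 6954.
Net change = 5088 + 954 − 6954 = -912. The loss equals the DWL triangle ½·38·48.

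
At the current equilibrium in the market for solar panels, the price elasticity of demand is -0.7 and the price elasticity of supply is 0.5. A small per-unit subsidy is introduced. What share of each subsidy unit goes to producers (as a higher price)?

Producer share = 7/12

For a small subsidy around the equilibrium, the benefit split depends on the relative slopes, which at a point are proportional to the elasticities.
Buyer share = εs/(εs + |εd|) = 0.5/(0.5 + 0.7) = 5/12; seller share = |εd|/(εs + |εd|) = 7/12.
So producers capture 7/12 of the subsidy.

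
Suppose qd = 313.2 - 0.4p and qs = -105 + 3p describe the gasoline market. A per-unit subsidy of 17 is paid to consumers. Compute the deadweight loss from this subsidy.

Pre-subsidy: 313.2 - 0.4p = -105 + 3p gives p* = 123, q* = 264.
With the rebate, buyers effectively pay pb = ps − 17, where ps is the price sellers receive.
Demand in terms of ps becomes qd = 313.2 − 0.4(ps − 17) = 320 - 0.4ps. Setting this equal to supply: 320 - 0.4ps = -105 + 3ps, so ps = 125.
Buyers pay pb = 125 − 17 = 108; q' = -105 + 3·125 = 270.
The subsidy expands output by 270 − 264 = 6 past the efficient level; on those units the gap between marginal cost and willingness to pay runs from 0 up to 17.
DWL = ½ × 17 × 6 = 51.

Deadweight loss = 51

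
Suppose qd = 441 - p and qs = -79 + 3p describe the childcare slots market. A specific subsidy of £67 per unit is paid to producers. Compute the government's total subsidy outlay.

Government cost = £24203.75

Pre-subsidy: 441 - p = -79 + 3p gives p* = 130, q* = 311.
With the subsidy, sellers receive ps = pb + 67 for each unit, where pb is the price buyers pay.
Supply in terms of pb becomes qs = -79 + 3(pb + 67) = 122 + 3pb. Setting this equal to demand: 441 - pb = 122 + 3pb, so pb = 79.75.
Sellers receive ps = 79.75 + 67 = 146.75; q' = 441 − 1·79.75 = 361.25.
Government outlay = subsidy × quantity = 67 × 361.25 = 24203.75.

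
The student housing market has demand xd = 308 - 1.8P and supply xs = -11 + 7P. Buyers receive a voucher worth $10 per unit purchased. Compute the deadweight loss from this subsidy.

Deadweight loss = 1575/22

Pre-subsidy: 308 - 1.8P = -11 + 7P gives P* = 36.25, x* = 242.75.
With the rebate, buyers effectively pay Pb = Ps − 10, where Ps is the price sellers receive.
Demand in terms of Ps becomes xd = 308 − 1.8(Ps − 10) = 326 - 1.8Ps. Setting this equal to supply: 326 - 1.8Ps = -11 + 7Ps, so Ps = 1685/44.
Buyers pay Pb = 1685/44 − 10 = 1245/44; x' = -11 + 7·(1685/44) = 11311/44.
The subsidy expands output by 11311/44 − 242.75 = 315/22 past the efficient level; on those units the gap between marginal cost and willingness to pay runs from 0 up to 10.
DWL = ½ × 10 × 315/22 = 1575/22.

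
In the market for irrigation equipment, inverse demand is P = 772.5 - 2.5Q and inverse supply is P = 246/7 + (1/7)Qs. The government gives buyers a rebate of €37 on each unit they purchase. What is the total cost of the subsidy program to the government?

Government cost = €10841

Pre-subsidy: 772.5 - 2.5Q = 246/7 + (1/7)Q gives Q* = 279 and P* = 75.
With the rebate, buyers effectively pay Pb = Ps − 37, where Ps is the price sellers receive.
On the curves, Pb = 772.5 - 2.5Q and Ps = 246/7 + (1/7)Q; the wedge Ps − Pb = 37 gives 246/7 + (1/7)Q − (772.5 - 2.5Q) = 37, so Q' = 293.
Then Pb = 772.5 − 2.5·293 = 40 and Ps = 246/7 + (1/7)·293 = 77.
Government outlay = subsidy × quantity = 37 × 293 = 10841.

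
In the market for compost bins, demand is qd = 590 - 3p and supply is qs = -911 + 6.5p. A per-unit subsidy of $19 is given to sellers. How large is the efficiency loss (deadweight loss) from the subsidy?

Deadweight loss = $370.5

Pre-subsidy: 590 - 3p = -911 + 6.5p gives p* = 158, q* = 116.
With the subsidy, sellers receive ps = pb + 19 for each unit, where pb is the price buyers pay.
Supply in terms of pb becomes qs = -911 + 6.5(pb + 19) = -787.5 + 6.5pb. Setting this equal to demand: 590 - 3pb = -787.5 + 6.5pb, so pb = 145.
Sellers receive ps = 145 + 19 = 164; q' = 590 − 3·145 = 155.
The subsidy expands output by 155 − 116 = 39 past the efficient level; on those units the gap between marginal cost and willingness to pay runs from 0 up to 19.
DWL = ½ × 19 × 39 = 370.5.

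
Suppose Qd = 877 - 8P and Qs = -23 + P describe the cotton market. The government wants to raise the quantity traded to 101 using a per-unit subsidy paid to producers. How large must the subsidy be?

Required subsidy s = 27 per unit

At Q = 101, invert demand for the buyer price: Pb = (877 − 101)/8 = 97; invert supply for the seller price: Ps = (101 − (-23))/1 = 124.
The subsidy must fill the gap: s = Ps − Pb = 124 − 97 = 27.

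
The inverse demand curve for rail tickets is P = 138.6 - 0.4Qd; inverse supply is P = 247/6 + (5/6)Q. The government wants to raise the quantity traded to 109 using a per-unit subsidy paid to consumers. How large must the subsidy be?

At Q = 109, from the demand curve buyers pay Pb = 138.6 − 0.4·109 = 95; from the supply curve sellers need Ps = 247/6 + (5/6)·109 = 132.
The subsidy must fill the gap: s = Ps − Pb = 132 − 95 = 37.

Required subsidy s = 37 per unit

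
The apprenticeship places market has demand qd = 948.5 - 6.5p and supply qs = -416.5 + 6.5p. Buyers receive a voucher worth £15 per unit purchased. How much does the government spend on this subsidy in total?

Pre-subsidy: 948.5 - 6.5p = -416.5 + 6.5p gives p* = 105, q* = 266.
With the rebate, buyers effectively pay pb = ps − 15, where ps is the price sellers receive.
Demand in terms of ps becomes qd = 948.5 − 6.5(ps − 15) = 1046 - 6.5ps. Setting this equal to supply: 1046 - 6.5ps = -416.5 + 6.5ps, so ps = 112.5.
Buyers pay pb = 112.5 − 15 = 97.5; q' = -416.5 + 6.5·112.5 = 314.75.
Government outlay = subsidy × quantity = 15 × 314.75 = 4721.25.

Government cost = £4721.25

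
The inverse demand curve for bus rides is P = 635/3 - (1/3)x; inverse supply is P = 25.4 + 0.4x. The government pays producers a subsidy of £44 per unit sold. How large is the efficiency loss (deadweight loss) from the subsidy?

Deadweight loss = £1320

Pre-subsidy: 635/3 - (1/3)x = 25.4 + 0.4x gives x* = 254 and P* = 127.
With the subsidy, sellers receive Ps = Pb + 44 for each unit, where Pb is the price buyers pay.
On the curves, Pb = 635/3 - (1/3)x and Ps = 25.4 + 0.4x; the wedge Ps − Pb = 44 gives 25.4 + 0.4x − (635/3 - (1/3)x) = 44, so x' = 314.
Then Pb = 635/3 − (1/3)·314 = 107 and Ps = 25.4 + 0.4·314 = 151.
The subsidy expands output by 314 − 254 = 60 past the efficient level; on those units the gap between marginal cost and willingness to pay runs from 0 up to 44.
DWL = ½ × 44 × 60 = 1320.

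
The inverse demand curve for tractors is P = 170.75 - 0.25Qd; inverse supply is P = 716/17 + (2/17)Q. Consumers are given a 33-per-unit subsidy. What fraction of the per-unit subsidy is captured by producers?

Producer share = 0.32

Pre-subsidy: 170.75 - 0.25Q = 716/17 + (2/17)Q gives Q* = 349.88 and P* = 83.28.
With the rebate, buyers effectively pay Pb = Ps − 33, where Ps is the price sellers receive.
On the curves, Pb = 170.75 - 0.25Q and Ps = 716/17 + (2/17)Q; the wedge Ps − Pb = 33 gives 716/17 + (2/17)Q − (170.75 - 0.25Q) = 33, so Q' = 439.64.
Then Pb = 170.75 − 0.25·439.64 = 60.84 and Ps = 716/17 + (2/17)·439.64 = 93.84.
Buyers' price falls by P* − Pb = 83.28 − 60.84 = 22.44; sellers' price rises by Ps − P* = 93.84 − 83.28 = 10.56.
So producers capture 10.56/33 = 0.32 of each unit of subsidy.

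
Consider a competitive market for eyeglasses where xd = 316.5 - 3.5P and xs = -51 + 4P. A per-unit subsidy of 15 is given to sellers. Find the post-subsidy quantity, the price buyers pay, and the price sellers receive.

x' = 173; buyers pay 41; sellers receive 56

Pre-subsidy: 316.5 - 3.5P = -51 + 4P gives P* = 49, x* = 145.
With the subsidy, sellers receive Ps = Pb + 15 for each unit, where Pb is the price buyers pay.
Supply in terms of Pb becomes xs = -51 + 4(Pb + 15) = 9 + 4Pb. Setting this equal to demand: 316.5 - 3.5Pb = 9 + 4Pb, so Pb = 41.
Sellers receive Ps = 41 + 15 = 56; x' = 316.5 − 3.5·41 = 173.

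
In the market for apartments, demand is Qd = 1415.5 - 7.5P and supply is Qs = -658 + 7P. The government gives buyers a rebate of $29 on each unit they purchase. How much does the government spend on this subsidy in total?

Government cost = $12992

Pre-subsidy: 1415.5 - 7.5P = -658 + 7P gives P* = 143, Q* = 343.
With the rebate, buyers effectively pay Pb = Ps − 29, where Ps is the price sellers receive.
Demand in terms of Ps becomes Qd = 1415.5 − 7.5(Ps − 29) = 1633 - 7.5Ps. Setting this equal to supply: 1633 - 7.5Ps = -658 + 7Ps, so Ps = 158.
Buyers pay Pb = 158 − 29 = 129; Q' = -658 + 7·158 = 448.
Government outlay = subsidy × quantity = 29 × 448 = 12992.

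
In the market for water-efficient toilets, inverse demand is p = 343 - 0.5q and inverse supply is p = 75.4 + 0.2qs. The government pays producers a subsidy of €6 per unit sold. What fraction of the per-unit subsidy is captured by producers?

Producer share = 2/7

Pre-subsidy: 343 - 0.5q = 75.4 + 0.2q gives q* = 2676/7 and p* = 1063/7.
With the subsidy, sellers receive ps = pb + 6 for each unit, where pb is the price buyers pay.
On the curves, pb = 343 - 0.5q and ps = 75.4 + 0.2q; the wedge ps − pb = 6 gives 75.4 + 0.2q − (343 - 0.5q) = 6, so q' = 2736/7.
Then pb = 343 − 0.5·(2736/7) = 1033/7 and ps = 75.4 + 0.2·(2736/7) = 1075/7.
Buyers' price falls by p* − pb = 1063/7 − 1033/7 = 30/7; sellers' price rises by ps − p* = 1075/7 − 1063/7 = 12/7.
So producers capture (12/7)/6 = 2/7 of each unit of subsidy.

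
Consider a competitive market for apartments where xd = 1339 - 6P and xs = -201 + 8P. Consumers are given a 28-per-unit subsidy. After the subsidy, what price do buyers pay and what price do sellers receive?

Buyers pay 94; sellers receive 122

Pre-subsidy: 1339 - 6P = -201 + 8P gives P* = 110, x* = 679.
With the rebate, buyers effectively pay Pb = Ps − 28, where Ps is the price sellers receive.
Demand in terms of Ps becomes xd = 1339 − 6(Ps − 28) = 1507 - 6Ps. Setting this equal to supply: 1507 - 6Ps = -201 + 8Ps, so Ps = 122.
Buyers pay Pb = 122 − 28 = 94; x' = -201 + 8·122 = 775.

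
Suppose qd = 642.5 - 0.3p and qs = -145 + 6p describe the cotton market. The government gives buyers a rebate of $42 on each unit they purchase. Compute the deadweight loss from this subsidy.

Pre-subsidy: 642.5 - 0.3p = -145 + 6p gives p* = 125, q* = 605.
With the rebate, buyers effectively pay pb = ps − 42, where ps is the price sellers receive.
Demand in terms of ps becomes qd = 642.5 − 0.3(ps − 42) = 655.1 - 0.3ps. Setting this equal to supply: 655.1 - 0.3ps = -145 + 6ps, so ps = 127.
Buyers pay pb = 127 − 42 = 85; q' = -145 + 6·127 = 617.
The subsidy expands output by 617 − 605 = 12 past the efficient level; on those units the gap between marginal cost and willingness to pay runs from 0 up to 42.
DWL = ½ × 42 × 12 = 252.

Deadweight loss = $252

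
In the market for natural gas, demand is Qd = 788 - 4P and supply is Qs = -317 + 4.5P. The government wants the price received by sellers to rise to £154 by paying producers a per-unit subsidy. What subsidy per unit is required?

At a seller price of 154, quantity supplied is -317 + 4.5·154 = 376.
Buyers absorb 376 only when they pay Pb with 788 − 4·Pb = 376, i.e. Pb = 103.
s = Ps − Pb = 154 − 103 = 51.

Required subsidy s = £51 per unit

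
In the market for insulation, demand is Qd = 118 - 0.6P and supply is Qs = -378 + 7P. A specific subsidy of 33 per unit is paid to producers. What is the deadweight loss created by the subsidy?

Deadweight loss = 22869/76

Pre-subsidy: 118 - 0.6P = -378 + 7P gives P* = 1240/19, Q* = 1498/19.
With the subsidy, sellers receive Ps = Pb + 33 for each unit, where Pb is the price buyers pay.
Supply in terms of Pb becomes Qs = -378 + 7(Pb + 33) = -147 + 7Pb. Setting this equal to demand: 118 - 0.6Pb = -147 + 7Pb, so Pb = 1325/38.
Sellers receive Ps = 1325/38 + 33 = 2579/38; Q' = 118 − 0.6·(1325/38) = 3689/38.
The subsidy expands output by 3689/38 − 1498/19 = 693/38 past the efficient level; on those units the gap between marginal cost and willingness to pay runs from 0 up to 33.
DWL = ½ × 33 × 693/38 = 22869/76.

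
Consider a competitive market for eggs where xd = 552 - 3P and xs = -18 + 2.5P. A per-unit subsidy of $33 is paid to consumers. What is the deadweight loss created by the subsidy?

Pre-subsidy: 552 - 3P = -18 + 2.5P gives P* = 1140/11, x* = 2652/11.
With the rebate, buyers effectively pay Pb = Ps − 33, where Ps is the price sellers receive.
Demand in terms of Ps becomes xd = 552 − 3(Ps − 33) = 651 - 3Ps. Setting this equal to supply: 651 - 3Ps = -18 + 2.5Ps, so Ps = 1338/11.
Buyers pay Pb = 1338/11 − 33 = 975/11; x' = -18 + 2.5·(1338/11) = 3147/11.
The subsidy expands output by 3147/11 − 2652/11 = 45 past the efficient level; on those units the gap between marginal cost and willingness to pay runs from 0 up to 33.
DWL = ½ × 33 × 45 = 742.5.

Deadweight loss = $742.5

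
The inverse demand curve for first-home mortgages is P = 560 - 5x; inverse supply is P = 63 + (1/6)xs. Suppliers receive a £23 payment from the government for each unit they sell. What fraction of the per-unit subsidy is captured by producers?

Pre-subsidy: 560 - 5x = 63 + (1/6)x gives x* = 2982/31 and P* = 2450/31.
With the subsidy, sellers receive Ps = Pb + 23 for each unit, where Pb is the price buyers pay.
On the curves, Pb = 560 - 5x and Ps = 63 + (1/6)x; the wedge Ps − Pb = 23 gives 63 + (1/6)x − (560 - 5x) = 23, so x' = 3120/31.
Then Pb = 560 − 5·(3120/31) = 1760/31 and Ps = 63 + (1/6)·(3120/31) = 2473/31.
Buyers' price falls by P* − Pb = 2450/31 − 1760/31 = 690/31; sellers' price rises by Ps − P* = 2473/31 − 2450/31 = 23/31.
So producers capture (23/31)/23 = 1/31 of each unit of subsidy.

Producer share = 1/31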